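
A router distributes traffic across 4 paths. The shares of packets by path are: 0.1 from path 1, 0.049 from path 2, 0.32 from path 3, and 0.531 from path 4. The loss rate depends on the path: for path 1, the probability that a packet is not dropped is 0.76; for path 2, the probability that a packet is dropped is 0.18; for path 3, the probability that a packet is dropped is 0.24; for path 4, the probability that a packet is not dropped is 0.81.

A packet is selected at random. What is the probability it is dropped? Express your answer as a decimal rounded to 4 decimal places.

P(L) ≈ 0.2105

P(L|1) = 1 − 0.76 = 0.24.
P(L|4) = 1 − 0.81 = 0.19.
Summing over the partition,
P(L) = P(L|1)·P(1) + P(L|2)·P(2) + P(L|3)·P(3) + P(L|4)·P(4)
      = 0.24·0.1 + 0.18·0.049 + 0.24·0.32 + 0.19·0.531
      = 0.024 + 0.00882 + 0.0768 + 0.10089 = 0.21051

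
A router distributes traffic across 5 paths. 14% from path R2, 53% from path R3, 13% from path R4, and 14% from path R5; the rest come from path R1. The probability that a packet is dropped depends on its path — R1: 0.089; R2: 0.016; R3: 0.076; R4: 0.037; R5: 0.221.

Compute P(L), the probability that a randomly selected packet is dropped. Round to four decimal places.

P(R1) = 1 − (0.14 + 0.53 + 0.13 + 0.14) = 0.06.
By the law of total probability,
P(L) = P(L|R1)·P(R1) + P(L|R2)·P(R2) + P(L|R3)·P(R3) + P(L|R4)·P(R4) + P(L|R5)·P(R5)
      = 0.089·0.06 + 0.016·0.14 + 0.076·0.53 + 0.037·0.13 + 0.221·0.14
      = 0.00534 + 0.00224 + 0.04028 + 0.00481 + 0.03094 = 0.08361

0.0836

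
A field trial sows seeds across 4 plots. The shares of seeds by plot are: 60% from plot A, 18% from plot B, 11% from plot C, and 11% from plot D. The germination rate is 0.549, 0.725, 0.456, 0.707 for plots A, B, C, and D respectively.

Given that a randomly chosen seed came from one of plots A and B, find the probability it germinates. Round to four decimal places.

P(G|S) ≈ 0.5896

Let S = {A, B}.
P(S) = 0.6 + 0.18 = 0.78.
P(G ∩ S) = 0.549·0.6 + 0.725·0.18 = 0.3294 + 0.1305 = 0.4599.
P(G | S) = 0.4599 / 0.78 = 0.589615…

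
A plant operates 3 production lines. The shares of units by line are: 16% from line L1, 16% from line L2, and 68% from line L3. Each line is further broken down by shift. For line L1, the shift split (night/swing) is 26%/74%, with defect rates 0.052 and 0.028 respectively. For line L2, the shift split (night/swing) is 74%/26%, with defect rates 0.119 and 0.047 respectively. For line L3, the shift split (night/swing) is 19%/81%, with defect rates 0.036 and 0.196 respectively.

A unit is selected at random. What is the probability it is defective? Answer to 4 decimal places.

P(D|L1) = 0.26·0.052 + 0.74·0.028 = 0.01352 + 0.02072 = 0.03424
P(D|L2) = 0.74·0.119 + 0.26·0.047 = 0.08806 + 0.01222 = 0.10028
P(D|L3) = 0.19·0.036 + 0.81·0.196 = 0.00684 + 0.15876 = 0.1656
Then overall,
P(D) = 0.16·0.03424 + 0.16·0.10028 + 0.68·0.1656
      = 0.0054784 + 0.0160448 + 0.112608 = 0.1341312

P(D) ≈ 0.1341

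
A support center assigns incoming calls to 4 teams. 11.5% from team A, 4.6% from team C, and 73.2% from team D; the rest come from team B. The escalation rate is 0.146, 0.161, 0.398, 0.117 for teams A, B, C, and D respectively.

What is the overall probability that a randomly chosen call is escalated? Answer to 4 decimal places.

P(B) = 1 − (0.115 + 0.046 + 0.732) = 0.107.
Using total probability over the partition,
P(E) = P(E|A)·P(A) + P(E|B)·P(B) + P(E|C)·P(C) + P(E|D)·P(D)
      = 0.146·0.115 + 0.161·0.107 + 0.398·0.046 + 0.117·0.732
      = 0.01679 + 0.017227 + 0.018308 + 0.085644 = 0.137969

0.1380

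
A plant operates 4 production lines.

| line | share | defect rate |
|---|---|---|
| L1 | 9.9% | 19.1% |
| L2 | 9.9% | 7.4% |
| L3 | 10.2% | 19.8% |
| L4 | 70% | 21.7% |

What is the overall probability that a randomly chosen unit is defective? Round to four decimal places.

P(D) ≈ 0.1983

By the law of total probability,
P(D) = P(D|L1)·P(L1) + P(D|L2)·P(L2) + P(D|L3)·P(L3) + P(D|L4)·P(L4)
      = 0.191·0.099 + 0.074·0.099 + 0.198·0.102 + 0.217·0.7
      = 0.018909 + 0.007326 + 0.020196 + 0.1519 = 0.198331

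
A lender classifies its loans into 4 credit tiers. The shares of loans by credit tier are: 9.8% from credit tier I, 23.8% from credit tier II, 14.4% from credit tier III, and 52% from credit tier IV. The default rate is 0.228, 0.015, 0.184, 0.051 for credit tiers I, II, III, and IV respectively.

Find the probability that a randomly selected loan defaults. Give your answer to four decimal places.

0.0789

P(D) = P(D|I)·P(I) + P(D|II)·P(II) + P(D|III)·P(III) + P(D|IV)·P(IV)
      = 0.228·0.098 + 0.015·0.238 + 0.184·0.144 + 0.051·0.52
      = 0.022344 + 0.00357 + 0.026496 + 0.02652 = 0.07893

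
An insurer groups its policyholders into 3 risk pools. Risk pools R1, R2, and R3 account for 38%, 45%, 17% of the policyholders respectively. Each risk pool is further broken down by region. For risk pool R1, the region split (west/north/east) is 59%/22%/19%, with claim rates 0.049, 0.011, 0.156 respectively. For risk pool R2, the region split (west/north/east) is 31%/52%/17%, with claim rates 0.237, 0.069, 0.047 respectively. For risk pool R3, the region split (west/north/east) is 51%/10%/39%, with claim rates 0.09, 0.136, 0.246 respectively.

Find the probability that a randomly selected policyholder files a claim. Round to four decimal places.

0.1024

P(C|R1) = 0.59·0.049 + 0.22·0.011 + 0.19·0.156 = 0.02891 + 0.00242 + 0.02964 = 0.06097
P(C|R2) = 0.31·0.237 + 0.52·0.069 + 0.17·0.047 = 0.07347 + 0.03588 + 0.00799 = 0.11734
P(C|R3) = 0.51·0.09 + 0.1·0.136 + 0.39·0.246 = 0.0459 + 0.0136 + 0.09594 = 0.15544
By total probability over the outer partition,
P(C) = 0.38·0.06097 + 0.45·0.11734 + 0.17·0.15544
      = 0.0231686 + 0.052803 + 0.0264248 = 0.1023964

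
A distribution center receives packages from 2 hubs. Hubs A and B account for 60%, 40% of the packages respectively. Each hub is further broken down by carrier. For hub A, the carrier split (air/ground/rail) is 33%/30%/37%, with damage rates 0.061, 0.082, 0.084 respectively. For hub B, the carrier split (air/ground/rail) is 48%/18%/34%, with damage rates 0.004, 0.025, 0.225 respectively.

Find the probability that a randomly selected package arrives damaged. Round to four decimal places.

P(D) ≈ 0.0787

P(D|A) = 0.33·0.061 + 0.3·0.082 + 0.37·0.084 = 0.02013 + 0.0246 + 0.03108 = 0.07581
P(D|B) = 0.48·0.004 + 0.18·0.025 + 0.34·0.225 = 0.00192 + 0.0045 + 0.0765 = 0.08292
Then overall,
P(D) = 0.6·0.07581 + 0.4·0.08292
      = 0.045486 + 0.033168 = 0.078654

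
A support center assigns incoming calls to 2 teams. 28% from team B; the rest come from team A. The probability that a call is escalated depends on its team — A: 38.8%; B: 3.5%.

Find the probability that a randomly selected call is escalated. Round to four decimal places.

0.2892

P(A) = 1 − (0.28) = 0.72.
Using total probability over the partition,
P(E) = P(E|A)·P(A) + P(E|B)·P(B)
      = 0.388·0.72 + 0.035·0.28
      = 0.27936 + 0.0098 = 0.28916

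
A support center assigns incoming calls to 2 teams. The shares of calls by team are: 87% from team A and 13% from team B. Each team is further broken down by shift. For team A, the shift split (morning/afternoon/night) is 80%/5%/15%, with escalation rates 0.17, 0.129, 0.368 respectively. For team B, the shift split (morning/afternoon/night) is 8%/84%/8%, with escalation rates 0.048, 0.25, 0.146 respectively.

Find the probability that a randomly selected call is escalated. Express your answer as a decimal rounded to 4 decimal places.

P(E|A) = 0.8·0.17 + 0.05·0.129 + 0.15·0.368 = 0.136 + 0.00645 + 0.0552 = 0.19765
P(E|B) = 0.08·0.048 + 0.84·0.25 + 0.08·0.146 = 0.00384 + 0.21 + 0.01168 = 0.22552
Then overall,
P(E) = 0.87·0.19765 + 0.13·0.22552
      = 0.1719555 + 0.0293176 = 0.2012731

P(E) ≈ 0.2013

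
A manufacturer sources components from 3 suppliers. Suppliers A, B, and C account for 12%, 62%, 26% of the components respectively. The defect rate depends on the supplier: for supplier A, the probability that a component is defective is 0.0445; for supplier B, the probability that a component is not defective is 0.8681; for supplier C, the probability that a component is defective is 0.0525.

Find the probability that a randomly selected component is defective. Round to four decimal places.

0.1008

P(D|B) = 1 − 0.8681 = 0.1319.
P(D) = P(D|A)·P(A) + P(D|B)·P(B) + P(D|C)·P(C)
      = 0.0445·0.12 + 0.1319·0.62 + 0.0525·0.26
      = 0.00534 + 0.081778 + 0.01365 = 0.100768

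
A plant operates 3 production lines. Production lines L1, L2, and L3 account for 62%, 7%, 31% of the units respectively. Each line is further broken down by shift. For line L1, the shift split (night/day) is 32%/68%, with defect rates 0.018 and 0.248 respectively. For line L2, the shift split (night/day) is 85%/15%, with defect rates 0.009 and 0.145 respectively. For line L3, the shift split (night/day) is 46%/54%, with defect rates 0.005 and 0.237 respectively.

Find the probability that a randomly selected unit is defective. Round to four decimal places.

P(D|L1) = 0.32·0.018 + 0.68·0.248 = 0.00576 + 0.16864 = 0.1744
P(D|L2) = 0.85·0.009 + 0.15·0.145 = 0.00765 + 0.02175 = 0.0294
P(D|L3) = 0.46·0.005 + 0.54·0.237 = 0.0023 + 0.12798 = 0.13028
By total probability over the outer partition,
P(D) = 0.62·0.1744 + 0.07·0.0294 + 0.31·0.13028
      = 0.108128 + 0.002058 + 0.0403868 = 0.1505728

P(D) ≈ 0.1506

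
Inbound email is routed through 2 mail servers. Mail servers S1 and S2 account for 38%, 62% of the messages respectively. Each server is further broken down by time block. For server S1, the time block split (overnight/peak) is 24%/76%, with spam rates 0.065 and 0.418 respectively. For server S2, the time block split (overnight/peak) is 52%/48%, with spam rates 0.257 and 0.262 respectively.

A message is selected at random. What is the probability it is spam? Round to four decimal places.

P(S|S1) = 0.24·0.065 + 0.76·0.418 = 0.0156 + 0.31768 = 0.33328
P(S|S2) = 0.52·0.257 + 0.48·0.262 = 0.13364 + 0.12576 = 0.2594
By total probability over the outer partition,
P(S) = 0.38·0.33328 + 0.62·0.2594
      = 0.1266464 + 0.160828 = 0.2874744

0.2875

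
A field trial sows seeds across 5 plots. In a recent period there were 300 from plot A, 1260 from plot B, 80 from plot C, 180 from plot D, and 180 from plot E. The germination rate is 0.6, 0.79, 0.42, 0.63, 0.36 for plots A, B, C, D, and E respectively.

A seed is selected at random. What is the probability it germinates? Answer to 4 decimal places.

Total: 300 + 1260 + 80 + 180 + 180 = 2000.
P(A) = 300/2000 = 0.15. P(B) = 1260/2000 = 0.63. P(C) = 80/2000 = 0.04. P(D) = 180/2000 = 0.09. P(E) = 180/2000 = 0.09.
P(G) = P(G|A)·P(A) + P(G|B)·P(B) + P(G|C)·P(C) + P(G|D)·P(D) + P(G|E)·P(E)
      = 0.6·0.15 + 0.79·0.63 + 0.42·0.04 + 0.63·0.09 + 0.36·0.09
      = 0.09 + 0.4977 + 0.0168 + 0.0567 + 0.0324 = 0.6936

0.6936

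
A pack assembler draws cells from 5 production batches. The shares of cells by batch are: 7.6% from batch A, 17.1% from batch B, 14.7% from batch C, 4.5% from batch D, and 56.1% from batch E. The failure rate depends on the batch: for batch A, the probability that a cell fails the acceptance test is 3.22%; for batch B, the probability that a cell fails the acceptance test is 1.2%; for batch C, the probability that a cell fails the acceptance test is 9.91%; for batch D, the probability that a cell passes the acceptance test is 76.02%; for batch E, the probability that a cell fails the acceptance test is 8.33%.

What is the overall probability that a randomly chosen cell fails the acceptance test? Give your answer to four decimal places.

P(F) ≈ 0.0766

P(F|D) = 1 − 0.7602 = 0.2398.
Using total probability over the partition,
P(F) = P(F|A)·P(A) + P(F|B)·P(B) + P(F|C)·P(C) + P(F|D)·P(D) + P(F|E)·P(E)
      = 0.0322·0.076 + 0.012·0.171 + 0.0991·0.147 + 0.2398·0.045 + 0.0833·0.561
      = 0.0024472 + 0.002052 + 0.0145677 + 0.010791 + 0.0467313 = 0.0765892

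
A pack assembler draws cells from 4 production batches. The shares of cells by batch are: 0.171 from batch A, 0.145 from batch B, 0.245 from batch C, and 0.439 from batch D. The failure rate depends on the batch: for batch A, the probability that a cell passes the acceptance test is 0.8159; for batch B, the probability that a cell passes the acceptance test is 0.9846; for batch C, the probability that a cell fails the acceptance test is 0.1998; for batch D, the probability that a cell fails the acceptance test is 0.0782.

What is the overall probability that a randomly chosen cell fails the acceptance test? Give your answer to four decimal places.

0.1170

P(F|A) = 1 − 0.8159 = 0.1841.
P(F|B) = 1 − 0.9846 = 0.0154.
P(F) = P(F|A)·P(A) + P(F|B)·P(B) + P(F|C)·P(C) + P(F|D)·P(D)
      = 0.1841·0.171 + 0.0154·0.145 + 0.1998·0.245 + 0.0782·0.439
      = 0.0314811 + 0.002233 + 0.048951 + 0.0343298 = 0.1169949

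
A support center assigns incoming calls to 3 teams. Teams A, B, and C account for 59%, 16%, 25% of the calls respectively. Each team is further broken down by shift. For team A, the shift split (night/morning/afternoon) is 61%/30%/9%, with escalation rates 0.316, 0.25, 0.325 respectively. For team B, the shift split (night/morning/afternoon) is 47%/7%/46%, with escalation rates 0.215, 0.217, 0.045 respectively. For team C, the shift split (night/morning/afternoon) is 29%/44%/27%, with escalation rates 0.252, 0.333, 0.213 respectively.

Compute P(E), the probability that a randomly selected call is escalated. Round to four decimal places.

P(E|A) = 0.61·0.316 + 0.3·0.25 + 0.09·0.325 = 0.19276 + 0.075 + 0.02925 = 0.29701
P(E|B) = 0.47·0.215 + 0.07·0.217 + 0.46·0.045 = 0.10105 + 0.01519 + 0.0207 = 0.13694
P(E|C) = 0.29·0.252 + 0.44·0.333 + 0.27·0.213 = 0.07308 + 0.14652 + 0.05751 = 0.27711
By total probability over the outer partition,
P(E) = 0.59·0.29701 + 0.16·0.13694 + 0.25·0.27711
      = 0.1752359 + 0.0219104 + 0.0692775 = 0.2664238

0.2664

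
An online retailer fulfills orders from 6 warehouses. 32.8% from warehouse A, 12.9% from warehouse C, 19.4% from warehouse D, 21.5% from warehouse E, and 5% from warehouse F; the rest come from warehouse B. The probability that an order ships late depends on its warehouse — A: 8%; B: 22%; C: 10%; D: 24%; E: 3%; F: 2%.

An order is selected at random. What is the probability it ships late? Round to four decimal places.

P(B) = 1 − (0.328 + 0.129 + 0.194 + 0.215 + 0.05) = 0.084.
P(L) = P(L|A)·P(A) + P(L|B)·P(B) + P(L|C)·P(C) + P(L|D)·P(D) + P(L|E)·P(E) + P(L|F)·P(F)
      = 0.08·0.328 + 0.22·0.084 + 0.1·0.129 + 0.24·0.194 + 0.03·0.215 + 0.02·0.05
      = 0.02624 + 0.01848 + 0.0129 + 0.04656 + 0.00645 + 0.001 = 0.11163

P(L) ≈ 0.1116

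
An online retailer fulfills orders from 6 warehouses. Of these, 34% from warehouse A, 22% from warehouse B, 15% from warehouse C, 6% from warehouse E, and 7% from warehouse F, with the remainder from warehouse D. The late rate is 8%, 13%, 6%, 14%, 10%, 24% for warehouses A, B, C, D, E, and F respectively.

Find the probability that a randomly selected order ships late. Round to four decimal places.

P(D) = 1 − (0.34 + 0.22 + 0.15 + 0.06 + 0.07) = 0.16.
Using total probability over the partition,
P(L) = P(L|A)·P(A) + P(L|B)·P(B) + P(L|C)·P(C) + P(L|D)·P(D) + P(L|E)·P(E) + P(L|F)·P(F)
      = 0.08·0.34 + 0.13·0.22 + 0.06·0.15 + 0.14·0.16 + 0.1·0.06 + 0.24·0.07
      = 0.0272 + 0.0286 + 0.009 + 0.0224 + 0.006 + 0.0168 = 0.11

0.1100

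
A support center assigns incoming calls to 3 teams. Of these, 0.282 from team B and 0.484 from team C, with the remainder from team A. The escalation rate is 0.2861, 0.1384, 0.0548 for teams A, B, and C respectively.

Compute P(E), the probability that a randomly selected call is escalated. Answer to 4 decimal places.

P(A) = 1 − (0.282 + 0.484) = 0.234.
Summing over the partition,
P(E) = P(E|A)·P(A) + P(E|B)·P(B) + P(E|C)·P(C)
      = 0.2861·0.234 + 0.1384·0.282 + 0.0548·0.484
      = 0.0669474 + 0.0390288 + 0.0265232 = 0.1324994

P(E) ≈ 0.1325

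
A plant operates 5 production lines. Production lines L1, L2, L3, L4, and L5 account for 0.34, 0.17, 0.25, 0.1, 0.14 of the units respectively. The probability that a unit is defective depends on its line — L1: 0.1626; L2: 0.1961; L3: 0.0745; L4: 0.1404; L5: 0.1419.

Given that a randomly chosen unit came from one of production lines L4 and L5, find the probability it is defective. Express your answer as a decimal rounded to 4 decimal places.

0.1413

Let S = {L4, L5}.
P(S) = 0.1 + 0.14 = 0.24.
P(D ∩ S) = 0.1404·0.1 + 0.1419·0.14 = 0.01404 + 0.019866 = 0.033906.
P(D | S) = 0.033906 / 0.24 = 0.141275…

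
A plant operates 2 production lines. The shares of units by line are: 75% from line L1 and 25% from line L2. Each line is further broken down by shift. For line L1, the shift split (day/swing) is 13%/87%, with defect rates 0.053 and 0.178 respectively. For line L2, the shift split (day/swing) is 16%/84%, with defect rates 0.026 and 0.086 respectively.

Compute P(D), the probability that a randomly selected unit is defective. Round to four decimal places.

P(D|L1) = 0.13·0.053 + 0.87·0.178 = 0.00689 + 0.15486 = 0.16175
P(D|L2) = 0.16·0.026 + 0.84·0.086 = 0.00416 + 0.07224 = 0.0764
Then overall,
P(D) = 0.75·0.16175 + 0.25·0.0764
      = 0.1213125 + 0.0191 = 0.1404125

P(D) ≈ 0.1404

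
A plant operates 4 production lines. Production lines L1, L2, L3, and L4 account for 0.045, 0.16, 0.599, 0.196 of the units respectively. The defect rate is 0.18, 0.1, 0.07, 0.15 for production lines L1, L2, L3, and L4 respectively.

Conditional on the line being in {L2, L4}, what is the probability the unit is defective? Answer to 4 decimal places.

Let S = {L2, L4}.
P(S) = 0.16 + 0.196 = 0.356.
P(D ∩ S) = 0.1·0.16 + 0.15·0.196 = 0.016 + 0.0294 = 0.0454.
P(D | S) = 0.0454 / 0.356 = 0.127528…

0.1275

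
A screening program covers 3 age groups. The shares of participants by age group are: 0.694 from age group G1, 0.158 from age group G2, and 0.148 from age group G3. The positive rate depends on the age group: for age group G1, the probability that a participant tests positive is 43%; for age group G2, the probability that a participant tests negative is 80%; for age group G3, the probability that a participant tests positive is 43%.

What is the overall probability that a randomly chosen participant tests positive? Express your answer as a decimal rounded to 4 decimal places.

P(T) ≈ 0.3937

P(T|G2) = 1 − 0.8 = 0.2.
Summing over the partition,
P(T) = P(T|G1)·P(G1) + P(T|G2)·P(G2) + P(T|G3)·P(G3)
      = 0.43·0.694 + 0.2·0.158 + 0.43·0.148
      = 0.29842 + 0.0316 + 0.06364 = 0.39366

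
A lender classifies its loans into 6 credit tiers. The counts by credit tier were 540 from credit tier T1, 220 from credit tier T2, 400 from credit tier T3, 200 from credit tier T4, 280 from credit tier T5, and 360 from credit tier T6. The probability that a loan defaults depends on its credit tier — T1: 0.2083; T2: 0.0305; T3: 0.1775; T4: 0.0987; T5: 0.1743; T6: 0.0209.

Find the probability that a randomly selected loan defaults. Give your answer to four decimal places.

P(D) ≈ 0.1331

Total: 540 + 220 + 400 + 200 + 280 + 360 = 2000.
P(T1) = 540/2000 = 0.27. P(T2) = 220/2000 = 0.11. P(T3) = 400/2000 = 0.2. P(T4) = 200/2000 = 0.1. P(T5) = 280/2000 = 0.14. P(T6) = 360/2000 = 0.18.
P(D) = P(D|T1)·P(T1) + P(D|T2)·P(T2) + P(D|T3)·P(T3) + P(D|T4)·P(T4) + P(D|T5)·P(T5) + P(D|T6)·P(T6)
      = 0.2083·0.27 + 0.0305·0.11 + 0.1775·0.2 + 0.0987·0.1 + 0.1743·0.14 + 0.0209·0.18
      = 0.056241 + 0.003355 + 0.0355 + 0.00987 + 0.024402 + 0.003762 = 0.13313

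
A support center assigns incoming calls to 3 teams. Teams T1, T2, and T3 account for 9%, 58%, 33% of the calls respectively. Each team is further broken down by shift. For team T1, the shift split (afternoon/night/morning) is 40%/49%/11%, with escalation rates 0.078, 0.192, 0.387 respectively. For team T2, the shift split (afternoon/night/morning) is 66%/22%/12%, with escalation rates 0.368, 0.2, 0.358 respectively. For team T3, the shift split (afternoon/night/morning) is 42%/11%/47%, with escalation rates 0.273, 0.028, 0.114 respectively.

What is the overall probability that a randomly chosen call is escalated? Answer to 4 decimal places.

P(E|T1) = 0.4·0.078 + 0.49·0.192 + 0.11·0.387 = 0.0312 + 0.09408 + 0.04257 = 0.16785
P(E|T2) = 0.66·0.368 + 0.22·0.2 + 0.12·0.358 = 0.24288 + 0.044 + 0.04296 = 0.32984
P(E|T3) = 0.42·0.273 + 0.11·0.028 + 0.47·0.114 = 0.11466 + 0.00308 + 0.05358 = 0.17132
By total probability over the outer partition,
P(E) = 0.09·0.16785 + 0.58·0.32984 + 0.33·0.17132
      = 0.0151065 + 0.1913072 + 0.0565356 = 0.2629493

P(E) ≈ 0.2629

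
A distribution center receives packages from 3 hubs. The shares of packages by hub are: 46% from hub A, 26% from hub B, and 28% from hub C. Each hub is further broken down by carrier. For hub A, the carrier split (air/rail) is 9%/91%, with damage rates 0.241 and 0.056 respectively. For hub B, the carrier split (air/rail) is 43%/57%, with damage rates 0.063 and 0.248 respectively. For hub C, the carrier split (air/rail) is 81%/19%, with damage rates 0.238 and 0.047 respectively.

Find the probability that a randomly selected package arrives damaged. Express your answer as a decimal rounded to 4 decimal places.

P(D|A) = 0.09·0.241 + 0.91·0.056 = 0.02169 + 0.05096 = 0.07265
P(D|B) = 0.43·0.063 + 0.57·0.248 = 0.02709 + 0.14136 = 0.16845
P(D|C) = 0.81·0.238 + 0.19·0.047 = 0.19278 + 0.00893 = 0.20171
Then overall,
P(D) = 0.46·0.07265 + 0.26·0.16845 + 0.28·0.20171
      = 0.033419 + 0.043797 + 0.0564788 = 0.1336948

P(D) ≈ 0.1337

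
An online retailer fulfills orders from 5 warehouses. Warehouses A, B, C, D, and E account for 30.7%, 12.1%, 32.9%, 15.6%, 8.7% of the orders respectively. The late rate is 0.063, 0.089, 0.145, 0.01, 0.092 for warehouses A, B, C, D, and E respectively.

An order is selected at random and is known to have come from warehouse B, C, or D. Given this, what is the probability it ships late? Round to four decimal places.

Let S = {B, C, D}.
P(S) = 0.121 + 0.329 + 0.156 = 0.606.
P(L ∩ S) = 0.089·0.121 + 0.145·0.329 + 0.01·0.156 = 0.010769 + 0.047705 + 0.00156 = 0.060034.
P(L | S) = 0.060034 / 0.606 = 0.099066…

0.0991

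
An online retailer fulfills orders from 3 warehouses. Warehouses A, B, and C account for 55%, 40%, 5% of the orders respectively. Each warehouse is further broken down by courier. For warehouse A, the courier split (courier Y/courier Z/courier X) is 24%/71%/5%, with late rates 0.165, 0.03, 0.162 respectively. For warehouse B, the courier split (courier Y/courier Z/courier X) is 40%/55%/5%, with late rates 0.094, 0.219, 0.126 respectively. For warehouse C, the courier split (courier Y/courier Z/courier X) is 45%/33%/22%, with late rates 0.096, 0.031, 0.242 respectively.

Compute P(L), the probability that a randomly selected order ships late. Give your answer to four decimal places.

P(L) ≈ 0.1090

P(L|A) = 0.24·0.165 + 0.71·0.03 + 0.05·0.162 = 0.0396 + 0.0213 + 0.0081 = 0.069
P(L|B) = 0.4·0.094 + 0.55·0.219 + 0.05·0.126 = 0.0376 + 0.12045 + 0.0063 = 0.16435
P(L|C) = 0.45·0.096 + 0.33·0.031 + 0.22·0.242 = 0.0432 + 0.01023 + 0.05324 = 0.10667
Then overall,
P(L) = 0.55·0.069 + 0.4·0.16435 + 0.05·0.10667
      = 0.03795 + 0.06574 + 0.0053335 = 0.1090235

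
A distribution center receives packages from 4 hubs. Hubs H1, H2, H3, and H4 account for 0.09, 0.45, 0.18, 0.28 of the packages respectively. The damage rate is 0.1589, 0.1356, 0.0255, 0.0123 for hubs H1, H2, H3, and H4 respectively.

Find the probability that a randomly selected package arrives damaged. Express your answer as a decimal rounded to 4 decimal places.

P(D) = P(D|H1)·P(H1) + P(D|H2)·P(H2) + P(D|H3)·P(H3) + P(D|H4)·P(H4)
      = 0.1589·0.09 + 0.1356·0.45 + 0.0255·0.18 + 0.0123·0.28
      = 0.014301 + 0.06102 + 0.00459 + 0.003444 = 0.083355

P(D) ≈ 0.0834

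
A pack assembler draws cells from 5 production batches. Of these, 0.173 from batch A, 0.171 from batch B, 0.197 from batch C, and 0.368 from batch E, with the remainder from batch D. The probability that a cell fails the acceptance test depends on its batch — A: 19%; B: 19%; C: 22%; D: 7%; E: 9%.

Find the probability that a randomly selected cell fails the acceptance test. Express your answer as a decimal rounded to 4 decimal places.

P(D) = 1 − (0.173 + 0.171 + 0.197 + 0.368) = 0.091.
By the law of total probability,
P(F) = P(F|A)·P(A) + P(F|B)·P(B) + P(F|C)·P(C) + P(F|D)·P(D) + P(F|E)·P(E)
      = 0.19·0.173 + 0.19·0.171 + 0.22·0.197 + 0.07·0.091 + 0.09·0.368
      = 0.03287 + 0.03249 + 0.04334 + 0.00637 + 0.03312 = 0.14819

P(F) ≈ 0.1482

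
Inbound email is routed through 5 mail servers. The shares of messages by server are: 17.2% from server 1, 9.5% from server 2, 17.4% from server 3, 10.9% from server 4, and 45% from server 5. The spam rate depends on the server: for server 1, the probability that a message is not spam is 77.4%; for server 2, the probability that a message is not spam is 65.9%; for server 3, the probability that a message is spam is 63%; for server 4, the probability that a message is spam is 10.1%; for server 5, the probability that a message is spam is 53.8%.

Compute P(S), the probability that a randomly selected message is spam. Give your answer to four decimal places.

P(S) ≈ 0.4340

P(S|1) = 1 − 0.774 = 0.226.
P(S|2) = 1 − 0.659 = 0.341.
P(S) = P(S|1)·P(1) + P(S|2)·P(2) + P(S|3)·P(3) + P(S|4)·P(4) + P(S|5)·P(5)
      = 0.226·0.172 + 0.341·0.095 + 0.63·0.174 + 0.101·0.109 + 0.538·0.45
      = 0.038872 + 0.032395 + 0.10962 + 0.011009 + 0.2421 = 0.433996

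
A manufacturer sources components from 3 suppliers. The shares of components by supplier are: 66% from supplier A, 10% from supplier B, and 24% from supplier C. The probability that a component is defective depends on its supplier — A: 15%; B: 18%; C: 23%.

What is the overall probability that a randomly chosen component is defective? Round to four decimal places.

0.1722

Summing over the partition,
P(D) = P(D|A)·P(A) + P(D|B)·P(B) + P(D|C)·P(C)
      = 0.15·0.66 + 0.18·0.1 + 0.23·0.24
      = 0.099 + 0.018 + 0.0552 = 0.1722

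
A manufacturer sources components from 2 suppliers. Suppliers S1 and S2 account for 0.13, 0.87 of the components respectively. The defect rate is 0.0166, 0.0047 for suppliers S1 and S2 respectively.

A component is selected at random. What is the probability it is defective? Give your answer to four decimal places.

0.0062

P(D) = P(D|S1)·P(S1) + P(D|S2)·P(S2)
      = 0.0166·0.13 + 0.0047·0.87
      = 0.002158 + 0.004089 = 0.006247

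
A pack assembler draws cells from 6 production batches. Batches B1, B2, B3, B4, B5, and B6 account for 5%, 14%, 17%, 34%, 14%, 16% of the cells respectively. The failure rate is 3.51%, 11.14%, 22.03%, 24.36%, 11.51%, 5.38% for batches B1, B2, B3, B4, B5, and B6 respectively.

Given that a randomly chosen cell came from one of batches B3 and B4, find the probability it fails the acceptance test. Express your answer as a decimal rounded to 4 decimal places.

Let S = {B3, B4}.
P(S) = 0.17 + 0.34 = 0.51.
P(F ∩ S) = 0.2203·0.17 + 0.2436·0.34 = 0.037451 + 0.082824 = 0.120275.
P(F | S) = 0.120275 / 0.51 = 0.235833…

P(F|S) ≈ 0.2358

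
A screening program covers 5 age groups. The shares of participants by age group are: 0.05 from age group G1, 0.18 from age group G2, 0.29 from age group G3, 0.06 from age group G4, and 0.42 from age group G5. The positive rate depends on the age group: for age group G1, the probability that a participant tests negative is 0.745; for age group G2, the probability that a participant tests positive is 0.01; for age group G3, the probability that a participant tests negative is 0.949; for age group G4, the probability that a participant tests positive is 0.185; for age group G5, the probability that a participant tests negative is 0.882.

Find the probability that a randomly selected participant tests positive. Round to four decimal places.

P(T|G1) = 1 − 0.745 = 0.255.
P(T|G3) = 1 − 0.949 = 0.051.
P(T|G5) = 1 − 0.882 = 0.118.
P(T) = P(T|G1)·P(G1) + P(T|G2)·P(G2) + P(T|G3)·P(G3) + P(T|G4)·P(G4) + P(T|G5)·P(G5)
      = 0.255·0.05 + 0.01·0.18 + 0.051·0.29 + 0.185·0.06 + 0.118·0.42
      = 0.01275 + 0.0018 + 0.01479 + 0.0111 + 0.04956 = 0.09

P(T) ≈ 0.0900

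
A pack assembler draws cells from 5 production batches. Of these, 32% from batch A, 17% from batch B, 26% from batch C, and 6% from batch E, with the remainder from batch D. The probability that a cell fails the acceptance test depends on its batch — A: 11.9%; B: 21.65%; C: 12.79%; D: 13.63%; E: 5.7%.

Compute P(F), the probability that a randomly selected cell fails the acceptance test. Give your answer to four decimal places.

P(D) = 1 − (0.32 + 0.17 + 0.26 + 0.06) = 0.19.
P(F) = P(F|A)·P(A) + P(F|B)·P(B) + P(F|C)·P(C) + P(F|D)·P(D) + P(F|E)·P(E)
      = 0.119·0.32 + 0.2165·0.17 + 0.1279·0.26 + 0.1363·0.19 + 0.057·0.06
      = 0.03808 + 0.036805 + 0.033254 + 0.025897 + 0.00342 = 0.137456

P(F) ≈ 0.1375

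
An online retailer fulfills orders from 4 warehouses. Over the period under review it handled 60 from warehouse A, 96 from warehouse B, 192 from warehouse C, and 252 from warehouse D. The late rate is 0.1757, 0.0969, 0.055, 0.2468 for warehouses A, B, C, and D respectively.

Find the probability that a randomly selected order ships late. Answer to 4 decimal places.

P(L) ≈ 0.1543

Total: 60 + 96 + 192 + 252 = 600.
P(A) = 60/600 = 0.1. P(B) = 96/600 = 0.16. P(C) = 192/600 = 0.32. P(D) = 252/600 = 0.42.
Summing over the partition,
P(L) = P(L|A)·P(A) + P(L|B)·P(B) + P(L|C)·P(C) + P(L|D)·P(D)
      = 0.1757·0.1 + 0.0969·0.16 + 0.055·0.32 + 0.2468·0.42
      = 0.01757 + 0.015504 + 0.0176 + 0.103656 = 0.15433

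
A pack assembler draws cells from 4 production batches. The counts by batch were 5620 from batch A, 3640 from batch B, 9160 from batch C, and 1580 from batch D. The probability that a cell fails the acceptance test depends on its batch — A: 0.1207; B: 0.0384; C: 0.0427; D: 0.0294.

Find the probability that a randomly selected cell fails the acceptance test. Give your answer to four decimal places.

0.0628

Total: 5620 + 3640 + 9160 + 1580 = 20000.
P(A) = 5620/20000 = 0.281. P(B) = 3640/20000 = 0.182. P(C) = 9160/20000 = 0.458. P(D) = 1580/20000 = 0.079.
Using total probability over the partition,
P(F) = P(F|A)·P(A) + P(F|B)·P(B) + P(F|C)·P(C) + P(F|D)·P(D)
      = 0.1207·0.281 + 0.0384·0.182 + 0.0427·0.458 + 0.0294·0.079
      = 0.0339167 + 0.0069888 + 0.0195566 + 0.0023226 = 0.0627847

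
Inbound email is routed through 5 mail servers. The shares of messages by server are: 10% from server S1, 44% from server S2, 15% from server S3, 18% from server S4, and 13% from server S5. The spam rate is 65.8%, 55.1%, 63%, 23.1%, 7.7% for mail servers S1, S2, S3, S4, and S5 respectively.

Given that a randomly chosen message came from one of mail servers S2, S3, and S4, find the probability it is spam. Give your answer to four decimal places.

P(S|J) ≈ 0.4916

Let J = {S2, S3, S4}.
P(J) = 0.44 + 0.15 + 0.18 = 0.77.
P(S ∩ J) = 0.551·0.44 + 0.63·0.15 + 0.231·0.18 = 0.24244 + 0.0945 + 0.04158 = 0.37852.
P(S | J) = 0.37852 / 0.77 = 0.491584…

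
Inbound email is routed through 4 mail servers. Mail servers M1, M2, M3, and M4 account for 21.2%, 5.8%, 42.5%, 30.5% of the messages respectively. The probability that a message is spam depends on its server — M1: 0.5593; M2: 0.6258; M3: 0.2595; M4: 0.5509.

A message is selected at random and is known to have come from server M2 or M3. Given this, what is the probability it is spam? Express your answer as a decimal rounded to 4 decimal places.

Let J = {M2, M3}.
P(J) = 0.058 + 0.425 = 0.483.
P(S ∩ J) = 0.6258·0.058 + 0.2595·0.425 = 0.0362964 + 0.1102875 = 0.1465839.
P(S | J) = 0.1465839 / 0.483 = 0.303486…

P(S|J) ≈ 0.3035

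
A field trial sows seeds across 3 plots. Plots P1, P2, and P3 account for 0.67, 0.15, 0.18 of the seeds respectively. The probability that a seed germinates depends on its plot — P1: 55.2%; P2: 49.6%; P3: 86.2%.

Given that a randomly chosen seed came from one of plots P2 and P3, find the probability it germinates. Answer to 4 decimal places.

Let S = {P2, P3}.
P(S) = 0.15 + 0.18 = 0.33.
P(G ∩ S) = 0.496·0.15 + 0.862·0.18 = 0.0744 + 0.15516 = 0.22956.
P(G | S) = 0.22956 / 0.33 = 0.695636…

P(G|S) ≈ 0.6956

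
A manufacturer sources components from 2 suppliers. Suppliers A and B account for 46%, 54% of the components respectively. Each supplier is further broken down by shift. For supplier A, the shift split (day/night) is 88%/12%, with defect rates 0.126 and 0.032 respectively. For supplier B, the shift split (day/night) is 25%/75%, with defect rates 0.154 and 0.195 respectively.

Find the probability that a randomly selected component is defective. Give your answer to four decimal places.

P(D|A) = 0.88·0.126 + 0.12·0.032 = 0.11088 + 0.00384 = 0.11472
P(D|B) = 0.25·0.154 + 0.75·0.195 = 0.0385 + 0.14625 = 0.18475
Then overall,
P(D) = 0.46·0.11472 + 0.54·0.18475
      = 0.0527712 + 0.099765 = 0.1525362

P(D) ≈ 0.1525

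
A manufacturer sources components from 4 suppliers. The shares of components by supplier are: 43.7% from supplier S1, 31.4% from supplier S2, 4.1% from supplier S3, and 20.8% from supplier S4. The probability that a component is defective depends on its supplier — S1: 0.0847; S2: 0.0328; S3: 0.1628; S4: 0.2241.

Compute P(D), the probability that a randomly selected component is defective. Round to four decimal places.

Summing over the partition,
P(D) = P(D|S1)·P(S1) + P(D|S2)·P(S2) + P(D|S3)·P(S3) + P(D|S4)·P(S4)
      = 0.0847·0.437 + 0.0328·0.314 + 0.1628·0.041 + 0.2241·0.208
      = 0.0370139 + 0.0102992 + 0.0066748 + 0.0466128 = 0.1006007

P(D) ≈ 0.1006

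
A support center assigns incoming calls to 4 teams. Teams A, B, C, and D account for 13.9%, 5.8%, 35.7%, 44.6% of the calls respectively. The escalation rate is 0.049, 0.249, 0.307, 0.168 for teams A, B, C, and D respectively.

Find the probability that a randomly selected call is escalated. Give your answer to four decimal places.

Using total probability over the partition,
P(E) = P(E|A)·P(A) + P(E|B)·P(B) + P(E|C)·P(C) + P(E|D)·P(D)
      = 0.049·0.139 + 0.249·0.058 + 0.307·0.357 + 0.168·0.446
      = 0.006811 + 0.014442 + 0.109599 + 0.074928 = 0.20578

0.2058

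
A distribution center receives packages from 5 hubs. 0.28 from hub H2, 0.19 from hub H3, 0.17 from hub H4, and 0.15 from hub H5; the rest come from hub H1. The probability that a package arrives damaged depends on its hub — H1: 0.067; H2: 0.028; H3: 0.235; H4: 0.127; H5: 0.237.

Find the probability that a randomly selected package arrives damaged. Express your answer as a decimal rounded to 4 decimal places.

P(H1) = 1 − (0.28 + 0.19 + 0.17 + 0.15) = 0.21.
P(D) = P(D|H1)·P(H1) + P(D|H2)·P(H2) + P(D|H3)·P(H3) + P(D|H4)·P(H4) + P(D|H5)·P(H5)
      = 0.067·0.21 + 0.028·0.28 + 0.235·0.19 + 0.127·0.17 + 0.237·0.15
      = 0.01407 + 0.00784 + 0.04465 + 0.02159 + 0.03555 = 0.1237

P(D) ≈ 0.1237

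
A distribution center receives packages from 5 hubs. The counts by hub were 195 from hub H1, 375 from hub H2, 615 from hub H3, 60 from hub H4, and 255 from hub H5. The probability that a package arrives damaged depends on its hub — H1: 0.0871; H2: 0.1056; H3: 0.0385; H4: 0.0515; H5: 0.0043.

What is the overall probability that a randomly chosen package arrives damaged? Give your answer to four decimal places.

0.0563

Total: 195 + 375 + 615 + 60 + 255 = 1500.
P(H1) = 195/1500 = 0.13. P(H2) = 375/1500 = 0.25. P(H3) = 615/1500 = 0.41. P(H4) = 60/1500 = 0.04. P(H5) = 255/1500 = 0.17.
P(D) = P(D|H1)·P(H1) + P(D|H2)·P(H2) + P(D|H3)·P(H3) + P(D|H4)·P(H4) + P(D|H5)·P(H5)
      = 0.0871·0.13 + 0.1056·0.25 + 0.0385·0.41 + 0.0515·0.04 + 0.0043·0.17
      = 0.011323 + 0.0264 + 0.015785 + 0.00206 + 0.000731 = 0.056299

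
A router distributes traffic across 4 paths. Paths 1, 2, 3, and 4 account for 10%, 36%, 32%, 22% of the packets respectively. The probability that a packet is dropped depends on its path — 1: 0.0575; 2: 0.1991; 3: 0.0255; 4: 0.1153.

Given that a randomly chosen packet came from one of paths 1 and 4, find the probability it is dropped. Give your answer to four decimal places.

P(L|S) ≈ 0.0972

Let S = {1, 4}.
P(S) = 0.1 + 0.22 = 0.32.
P(L ∩ S) = 0.0575·0.1 + 0.1153·0.22 = 0.00575 + 0.025366 = 0.031116.
P(L | S) = 0.031116 / 0.32 = 0.097238…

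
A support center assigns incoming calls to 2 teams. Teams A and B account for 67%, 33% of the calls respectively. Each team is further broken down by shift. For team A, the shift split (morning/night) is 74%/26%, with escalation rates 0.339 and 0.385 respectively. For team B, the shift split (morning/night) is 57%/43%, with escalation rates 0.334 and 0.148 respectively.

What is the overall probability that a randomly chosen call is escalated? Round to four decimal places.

P(E|A) = 0.74·0.339 + 0.26·0.385 = 0.25086 + 0.1001 = 0.35096
P(E|B) = 0.57·0.334 + 0.43·0.148 = 0.19038 + 0.06364 = 0.25402
By total probability over the outer partition,
P(E) = 0.67·0.35096 + 0.33·0.25402
      = 0.2351432 + 0.0838266 = 0.3189698

P(E) ≈ 0.3190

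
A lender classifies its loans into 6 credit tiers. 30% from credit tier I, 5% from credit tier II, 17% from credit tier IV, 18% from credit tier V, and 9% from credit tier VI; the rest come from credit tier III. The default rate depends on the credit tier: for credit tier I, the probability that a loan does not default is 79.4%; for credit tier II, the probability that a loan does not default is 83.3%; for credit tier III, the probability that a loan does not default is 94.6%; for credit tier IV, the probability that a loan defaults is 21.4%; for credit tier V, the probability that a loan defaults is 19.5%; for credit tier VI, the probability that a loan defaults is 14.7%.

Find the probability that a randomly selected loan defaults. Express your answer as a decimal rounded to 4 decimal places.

0.1662

P(III) = 1 − (0.3 + 0.05 + 0.17 + 0.18 + 0.09) = 0.21.
P(D|I) = 1 − 0.794 = 0.206.
P(D|II) = 1 − 0.833 = 0.167.
P(D|III) = 1 − 0.946 = 0.054.
P(D) = P(D|I)·P(I) + P(D|II)·P(II) + P(D|III)·P(III) + P(D|IV)·P(IV) + P(D|V)·P(V) + P(D|VI)·P(VI)
      = 0.206·0.3 + 0.167·0.05 + 0.054·0.21 + 0.214·0.17 + 0.195·0.18 + 0.147·0.09
      = 0.0618 + 0.00835 + 0.01134 + 0.03638 + 0.0351 + 0.01323 = 0.1662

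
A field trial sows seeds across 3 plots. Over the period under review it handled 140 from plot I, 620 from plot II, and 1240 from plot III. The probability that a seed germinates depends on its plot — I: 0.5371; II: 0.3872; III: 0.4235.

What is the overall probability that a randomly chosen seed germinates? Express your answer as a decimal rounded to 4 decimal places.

Total: 140 + 620 + 1240 = 2000.
P(I) = 140/2000 = 0.07. P(II) = 620/2000 = 0.31. P(III) = 1240/2000 = 0.62.
P(G) = P(G|I)·P(I) + P(G|II)·P(II) + P(G|III)·P(III)
      = 0.5371·0.07 + 0.3872·0.31 + 0.4235·0.62
      = 0.037597 + 0.120032 + 0.26257 = 0.420199

P(G) ≈ 0.4202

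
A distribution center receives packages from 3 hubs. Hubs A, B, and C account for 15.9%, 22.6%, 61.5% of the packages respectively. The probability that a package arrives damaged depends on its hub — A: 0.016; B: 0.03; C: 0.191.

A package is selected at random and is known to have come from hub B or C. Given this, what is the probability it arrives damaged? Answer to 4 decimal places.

Let S = {B, C}.
P(S) = 0.226 + 0.615 = 0.841.
P(D ∩ S) = 0.03·0.226 + 0.191·0.615 = 0.00678 + 0.117465 = 0.124245.
P(D | S) = 0.124245 / 0.841 = 0.147735…

P(D|S) ≈ 0.1477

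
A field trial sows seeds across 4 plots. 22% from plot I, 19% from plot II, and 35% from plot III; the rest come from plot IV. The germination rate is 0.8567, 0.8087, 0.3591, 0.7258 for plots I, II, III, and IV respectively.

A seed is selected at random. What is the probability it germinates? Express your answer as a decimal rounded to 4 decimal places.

P(IV) = 1 − (0.22 + 0.19 + 0.35) = 0.24.
P(G) = P(G|I)·P(I) + P(G|II)·P(II) + P(G|III)·P(III) + P(G|IV)·P(IV)
      = 0.8567·0.22 + 0.8087·0.19 + 0.3591·0.35 + 0.7258·0.24
      = 0.188474 + 0.153653 + 0.125685 + 0.174192 = 0.642004

P(G) ≈ 0.6420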